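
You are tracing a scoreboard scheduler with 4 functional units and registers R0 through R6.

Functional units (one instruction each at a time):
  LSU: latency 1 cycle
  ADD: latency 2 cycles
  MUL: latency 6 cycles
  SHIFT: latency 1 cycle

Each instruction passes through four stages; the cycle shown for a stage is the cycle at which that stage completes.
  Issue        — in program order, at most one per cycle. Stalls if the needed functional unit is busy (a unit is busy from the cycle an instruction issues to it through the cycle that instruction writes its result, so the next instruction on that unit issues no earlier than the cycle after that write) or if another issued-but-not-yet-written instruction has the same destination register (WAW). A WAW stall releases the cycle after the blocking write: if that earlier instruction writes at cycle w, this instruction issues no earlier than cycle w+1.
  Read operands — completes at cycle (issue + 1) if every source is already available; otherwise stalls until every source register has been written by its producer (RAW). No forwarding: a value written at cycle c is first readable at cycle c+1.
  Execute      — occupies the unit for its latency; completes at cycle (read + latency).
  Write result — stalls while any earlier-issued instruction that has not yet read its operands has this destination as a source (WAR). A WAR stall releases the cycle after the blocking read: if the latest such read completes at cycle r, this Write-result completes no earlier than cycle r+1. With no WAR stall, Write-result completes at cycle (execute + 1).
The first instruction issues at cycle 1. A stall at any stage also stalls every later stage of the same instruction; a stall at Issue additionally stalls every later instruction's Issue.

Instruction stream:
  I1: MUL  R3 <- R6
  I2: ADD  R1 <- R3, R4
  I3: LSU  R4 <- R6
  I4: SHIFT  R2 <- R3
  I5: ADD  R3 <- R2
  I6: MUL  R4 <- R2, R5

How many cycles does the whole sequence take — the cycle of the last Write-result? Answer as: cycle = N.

cycle = 23

  I1 | 1 | 2 | 8 | 9
  I2 | 2 | 10 | 12 | 13   RAW R3: wait I1 write@9
  I3 | 3 | 4 | 5 | 11   WAR R4: wait I2 read@10
  I4 | 4 | 10 | 11 | 12   RAW R3: wait I1 write@9
  I5 | 14 | 15 | 17 | 18   struct: ADD busy until I2 writes@13
  I6 | 15 | 16 | 22 | 23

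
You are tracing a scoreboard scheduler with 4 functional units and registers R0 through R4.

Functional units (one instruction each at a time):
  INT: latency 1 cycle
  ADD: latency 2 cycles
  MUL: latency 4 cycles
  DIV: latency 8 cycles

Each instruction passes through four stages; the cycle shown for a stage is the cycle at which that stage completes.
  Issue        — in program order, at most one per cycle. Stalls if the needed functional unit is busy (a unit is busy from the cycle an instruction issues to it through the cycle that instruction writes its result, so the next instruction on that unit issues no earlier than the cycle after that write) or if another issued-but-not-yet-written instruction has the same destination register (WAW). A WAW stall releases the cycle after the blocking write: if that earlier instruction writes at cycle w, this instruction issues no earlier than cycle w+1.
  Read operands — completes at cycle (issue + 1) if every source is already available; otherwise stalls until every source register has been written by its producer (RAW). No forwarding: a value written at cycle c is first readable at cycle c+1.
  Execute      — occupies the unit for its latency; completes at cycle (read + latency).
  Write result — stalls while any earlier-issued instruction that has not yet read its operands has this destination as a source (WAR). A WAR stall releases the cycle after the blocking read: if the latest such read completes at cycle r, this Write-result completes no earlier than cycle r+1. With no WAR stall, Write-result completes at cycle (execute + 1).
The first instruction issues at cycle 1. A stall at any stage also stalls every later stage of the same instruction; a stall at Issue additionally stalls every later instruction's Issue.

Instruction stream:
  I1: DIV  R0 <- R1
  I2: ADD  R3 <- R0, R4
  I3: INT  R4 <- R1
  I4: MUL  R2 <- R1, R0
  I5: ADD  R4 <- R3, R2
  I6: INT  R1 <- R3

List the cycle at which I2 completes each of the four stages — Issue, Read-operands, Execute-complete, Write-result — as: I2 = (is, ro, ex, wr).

c1: I1 issues→DIV
c2: I1 reads | I2 issues→ADD
c3: I3 issues→INT
c4: I3 reads | I4 issues→MUL
c5: I3 exec-done
c10: I1 exec-done
c11: I1 writes R0
c12: I2 reads | I4 reads
c13: I3 writes R4
c14: I2 exec-done
c15: I2 writes R3
c16: I4 exec-done | I5 issues→ADD
c17: I4 writes R2 | I6 issues→INT
c18: I5 reads | I6 reads
c19: I6 exec-done
c20: I5 exec-done | I6 writes R1
c21: I5 writes R4

I2 = (2, 12, 14, 15)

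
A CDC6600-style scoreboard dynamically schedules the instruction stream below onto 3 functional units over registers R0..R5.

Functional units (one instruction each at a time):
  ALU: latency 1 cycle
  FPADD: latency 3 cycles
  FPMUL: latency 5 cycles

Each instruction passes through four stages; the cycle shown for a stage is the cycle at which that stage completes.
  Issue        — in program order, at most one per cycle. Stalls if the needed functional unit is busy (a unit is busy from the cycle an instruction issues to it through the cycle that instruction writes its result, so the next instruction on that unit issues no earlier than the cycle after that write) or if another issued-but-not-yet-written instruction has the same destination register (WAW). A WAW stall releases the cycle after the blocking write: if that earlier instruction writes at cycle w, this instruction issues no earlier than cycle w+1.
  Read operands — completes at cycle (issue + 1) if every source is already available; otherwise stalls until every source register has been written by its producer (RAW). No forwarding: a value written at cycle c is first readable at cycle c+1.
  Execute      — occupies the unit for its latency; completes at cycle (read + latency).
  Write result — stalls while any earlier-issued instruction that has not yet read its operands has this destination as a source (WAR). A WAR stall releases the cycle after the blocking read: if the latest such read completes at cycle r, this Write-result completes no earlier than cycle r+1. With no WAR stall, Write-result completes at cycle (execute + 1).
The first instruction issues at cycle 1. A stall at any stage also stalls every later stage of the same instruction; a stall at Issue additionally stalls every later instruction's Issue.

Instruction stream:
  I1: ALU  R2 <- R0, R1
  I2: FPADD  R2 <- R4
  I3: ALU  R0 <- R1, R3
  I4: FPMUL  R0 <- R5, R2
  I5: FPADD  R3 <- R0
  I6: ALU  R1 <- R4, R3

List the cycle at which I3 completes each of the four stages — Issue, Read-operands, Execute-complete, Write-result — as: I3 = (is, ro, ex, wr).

[I1] 1/2/3/4
[I2] 5/6/9/10  (WAW R2: wait I1 write@4)
[I3] 6/7/8/9
[I4] 10/11/16/17  (WAW R0: wait I3 write@9)
[I5] 11/18/21/22  (RAW R0: wait I4 write@17)
[I6] 12/23/24/25  (RAW R3: wait I5 write@22)

I3 = (6, 7, 8, 9)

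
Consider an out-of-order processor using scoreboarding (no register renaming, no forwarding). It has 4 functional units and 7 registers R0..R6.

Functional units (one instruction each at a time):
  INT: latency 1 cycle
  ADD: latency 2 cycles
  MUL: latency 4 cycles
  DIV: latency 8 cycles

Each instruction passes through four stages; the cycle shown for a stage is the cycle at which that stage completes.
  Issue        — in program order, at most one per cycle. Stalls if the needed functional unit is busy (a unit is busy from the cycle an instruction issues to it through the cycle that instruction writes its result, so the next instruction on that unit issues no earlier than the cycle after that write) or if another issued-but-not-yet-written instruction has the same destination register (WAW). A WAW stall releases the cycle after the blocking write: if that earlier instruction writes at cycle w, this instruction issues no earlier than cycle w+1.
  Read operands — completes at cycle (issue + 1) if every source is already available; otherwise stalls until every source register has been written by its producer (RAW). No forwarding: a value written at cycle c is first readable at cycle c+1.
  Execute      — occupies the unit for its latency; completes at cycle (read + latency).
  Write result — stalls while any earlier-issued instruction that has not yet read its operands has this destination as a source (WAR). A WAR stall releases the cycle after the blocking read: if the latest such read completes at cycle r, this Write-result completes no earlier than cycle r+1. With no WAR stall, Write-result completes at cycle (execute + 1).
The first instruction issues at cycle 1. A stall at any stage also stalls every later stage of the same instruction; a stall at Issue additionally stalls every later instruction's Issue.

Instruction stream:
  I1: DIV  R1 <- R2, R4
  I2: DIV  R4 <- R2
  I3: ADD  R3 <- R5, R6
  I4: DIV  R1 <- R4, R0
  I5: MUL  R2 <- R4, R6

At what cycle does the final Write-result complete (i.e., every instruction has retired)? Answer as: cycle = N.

cycle = 33

[1] I1 dispatched to DIV
[2] I1 operands ready
[10] I1 complete
[11] R1←I1
[12] I2 dispatched to DIV
[13] I2 operands ready · I3 dispatched to ADD
[14] I3 operands ready
[16] I3 complete
[17] R3←I3
[21] I2 complete
[22] R4←I2
[23] I4 dispatched to DIV
[24] I4 operands ready · I5 dispatched to MUL
[25] I5 operands ready
[29] I5 complete
[30] R2←I5
[32] I4 complete
[33] R1←I4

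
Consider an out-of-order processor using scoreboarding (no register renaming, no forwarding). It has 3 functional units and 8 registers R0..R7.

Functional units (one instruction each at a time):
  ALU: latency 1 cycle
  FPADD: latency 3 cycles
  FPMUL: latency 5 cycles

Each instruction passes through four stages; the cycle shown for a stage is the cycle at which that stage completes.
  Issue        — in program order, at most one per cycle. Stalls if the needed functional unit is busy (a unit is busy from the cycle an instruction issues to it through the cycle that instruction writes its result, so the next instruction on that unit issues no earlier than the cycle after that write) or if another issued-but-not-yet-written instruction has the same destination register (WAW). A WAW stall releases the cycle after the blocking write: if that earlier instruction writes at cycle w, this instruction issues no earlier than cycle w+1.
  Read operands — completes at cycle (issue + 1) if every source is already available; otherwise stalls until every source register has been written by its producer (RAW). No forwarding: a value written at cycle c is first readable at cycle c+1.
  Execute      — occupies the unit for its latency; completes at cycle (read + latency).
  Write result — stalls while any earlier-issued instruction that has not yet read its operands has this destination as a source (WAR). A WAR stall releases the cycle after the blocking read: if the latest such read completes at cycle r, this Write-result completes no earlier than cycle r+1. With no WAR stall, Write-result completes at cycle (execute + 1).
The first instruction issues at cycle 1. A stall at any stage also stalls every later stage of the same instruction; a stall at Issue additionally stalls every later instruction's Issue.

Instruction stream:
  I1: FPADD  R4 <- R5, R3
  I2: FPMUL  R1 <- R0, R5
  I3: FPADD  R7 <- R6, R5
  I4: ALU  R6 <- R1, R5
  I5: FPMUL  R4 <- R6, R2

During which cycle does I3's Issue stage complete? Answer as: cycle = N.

1) issue 1, read 2, done 5, write 6
2) issue 2, read 3, done 8, write 9
3) issue 7, read 8, done 11, write 12  <struct: FPADD busy until I1 writes@6>
4) issue 8, read 10, done 11, write 12  <RAW R1: wait I2 write@9>
5) issue 10, read 13, done 18, write 19  <struct: FPMUL busy until I2 writes@9 / RAW R6: wait I4 write@12>

cycle = 7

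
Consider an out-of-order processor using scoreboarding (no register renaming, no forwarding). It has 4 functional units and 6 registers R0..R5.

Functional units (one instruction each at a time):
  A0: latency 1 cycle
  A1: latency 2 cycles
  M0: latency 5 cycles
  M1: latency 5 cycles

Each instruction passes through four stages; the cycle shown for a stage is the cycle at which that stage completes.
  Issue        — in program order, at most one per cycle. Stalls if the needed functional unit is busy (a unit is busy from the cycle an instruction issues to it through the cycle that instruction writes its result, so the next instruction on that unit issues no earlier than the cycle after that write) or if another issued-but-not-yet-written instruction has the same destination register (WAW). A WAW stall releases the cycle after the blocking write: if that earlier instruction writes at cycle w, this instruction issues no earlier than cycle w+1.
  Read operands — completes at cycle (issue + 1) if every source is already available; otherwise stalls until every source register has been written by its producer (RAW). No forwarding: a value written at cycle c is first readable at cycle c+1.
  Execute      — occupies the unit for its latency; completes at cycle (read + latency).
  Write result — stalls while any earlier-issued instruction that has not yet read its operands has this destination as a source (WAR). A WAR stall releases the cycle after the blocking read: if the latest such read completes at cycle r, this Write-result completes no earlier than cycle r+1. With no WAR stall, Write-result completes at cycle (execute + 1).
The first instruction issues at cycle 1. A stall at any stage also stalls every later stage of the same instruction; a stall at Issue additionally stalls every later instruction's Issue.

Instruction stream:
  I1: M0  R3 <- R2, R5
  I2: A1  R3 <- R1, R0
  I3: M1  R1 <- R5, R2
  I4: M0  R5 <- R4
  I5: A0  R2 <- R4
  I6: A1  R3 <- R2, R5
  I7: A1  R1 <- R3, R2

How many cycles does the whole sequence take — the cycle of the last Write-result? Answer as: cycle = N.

cycle = 27

[I1] 1/2/7/8
[I2] 9/10/12/13  (WAW R3: wait I1 write@8)
[I3] 10/11/16/17
[I4] 11/12/17/18
[I5] 12/13/14/15
[I6] 14/19/21/22  (struct: A1 busy until I2 writes@13; RAW R5: wait I4 write@18)
[I7] 23/24/26/27  (struct: A1 busy until I6 writes@22)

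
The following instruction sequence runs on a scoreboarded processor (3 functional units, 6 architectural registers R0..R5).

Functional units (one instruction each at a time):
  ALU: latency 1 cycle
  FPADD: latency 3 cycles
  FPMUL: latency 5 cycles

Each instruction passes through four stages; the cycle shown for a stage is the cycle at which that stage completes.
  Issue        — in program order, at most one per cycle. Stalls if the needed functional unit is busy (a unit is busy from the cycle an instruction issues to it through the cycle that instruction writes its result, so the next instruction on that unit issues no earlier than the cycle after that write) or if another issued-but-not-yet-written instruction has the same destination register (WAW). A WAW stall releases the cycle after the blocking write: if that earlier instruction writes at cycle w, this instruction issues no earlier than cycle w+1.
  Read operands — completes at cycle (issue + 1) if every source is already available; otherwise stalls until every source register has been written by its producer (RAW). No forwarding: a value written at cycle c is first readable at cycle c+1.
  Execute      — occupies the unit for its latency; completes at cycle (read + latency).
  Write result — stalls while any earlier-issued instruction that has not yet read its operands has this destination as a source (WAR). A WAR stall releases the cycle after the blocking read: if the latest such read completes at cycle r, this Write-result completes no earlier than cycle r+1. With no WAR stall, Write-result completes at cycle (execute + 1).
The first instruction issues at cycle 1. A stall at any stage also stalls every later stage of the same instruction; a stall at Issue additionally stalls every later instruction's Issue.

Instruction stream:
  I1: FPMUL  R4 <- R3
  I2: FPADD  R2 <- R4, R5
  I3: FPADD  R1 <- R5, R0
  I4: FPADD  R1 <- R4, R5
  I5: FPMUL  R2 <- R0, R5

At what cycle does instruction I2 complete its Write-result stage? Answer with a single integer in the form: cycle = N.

c1: I1 issues→FPMUL
c2: I1 reads; I2 issues→FPADD
c7: I1 exec-done
c8: I1 writes R4
c9: I2 reads
c12: I2 exec-done
c13: I2 writes R2
c14: I3 issues→FPADD
c15: I3 reads
c18: I3 exec-done
c19: I3 writes R1
c20: I4 issues→FPADD
c21: I4 reads; I5 issues→FPMUL
c22: I5 reads
c24: I4 exec-done
c25: I4 writes R1
c27: I5 exec-done
c28: I5 writes R2

cycle = 13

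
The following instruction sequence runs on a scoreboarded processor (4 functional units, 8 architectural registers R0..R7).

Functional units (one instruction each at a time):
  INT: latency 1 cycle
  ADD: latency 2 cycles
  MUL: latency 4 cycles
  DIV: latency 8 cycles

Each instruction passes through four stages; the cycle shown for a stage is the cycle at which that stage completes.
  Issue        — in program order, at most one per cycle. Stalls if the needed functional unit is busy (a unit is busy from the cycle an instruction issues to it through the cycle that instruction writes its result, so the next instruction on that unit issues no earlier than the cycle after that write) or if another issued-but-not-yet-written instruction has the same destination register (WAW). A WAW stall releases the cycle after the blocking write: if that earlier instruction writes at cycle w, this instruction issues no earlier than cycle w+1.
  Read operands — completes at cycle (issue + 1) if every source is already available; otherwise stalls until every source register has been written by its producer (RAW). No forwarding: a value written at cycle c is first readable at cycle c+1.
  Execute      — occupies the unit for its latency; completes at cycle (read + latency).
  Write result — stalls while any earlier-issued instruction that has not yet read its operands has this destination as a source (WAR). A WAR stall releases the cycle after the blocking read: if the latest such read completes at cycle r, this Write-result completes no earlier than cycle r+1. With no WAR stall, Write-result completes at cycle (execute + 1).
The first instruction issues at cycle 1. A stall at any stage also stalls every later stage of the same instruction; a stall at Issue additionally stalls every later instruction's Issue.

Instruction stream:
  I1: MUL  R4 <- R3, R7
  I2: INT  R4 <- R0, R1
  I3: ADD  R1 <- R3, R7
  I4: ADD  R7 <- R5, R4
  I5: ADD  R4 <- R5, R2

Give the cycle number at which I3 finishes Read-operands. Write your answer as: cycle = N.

I1 -> (1, 2, 6, 7)
I2 -> (8, 9, 10, 11)  // WAW R4: wait I1 write@7
I3 -> (9, 10, 12, 13)
I4 -> (14, 15, 17, 18)  // struct: ADD busy until I3 writes@13
I5 -> (19, 20, 22, 23)  // struct: ADD busy until I4 writes@18

cycle = 10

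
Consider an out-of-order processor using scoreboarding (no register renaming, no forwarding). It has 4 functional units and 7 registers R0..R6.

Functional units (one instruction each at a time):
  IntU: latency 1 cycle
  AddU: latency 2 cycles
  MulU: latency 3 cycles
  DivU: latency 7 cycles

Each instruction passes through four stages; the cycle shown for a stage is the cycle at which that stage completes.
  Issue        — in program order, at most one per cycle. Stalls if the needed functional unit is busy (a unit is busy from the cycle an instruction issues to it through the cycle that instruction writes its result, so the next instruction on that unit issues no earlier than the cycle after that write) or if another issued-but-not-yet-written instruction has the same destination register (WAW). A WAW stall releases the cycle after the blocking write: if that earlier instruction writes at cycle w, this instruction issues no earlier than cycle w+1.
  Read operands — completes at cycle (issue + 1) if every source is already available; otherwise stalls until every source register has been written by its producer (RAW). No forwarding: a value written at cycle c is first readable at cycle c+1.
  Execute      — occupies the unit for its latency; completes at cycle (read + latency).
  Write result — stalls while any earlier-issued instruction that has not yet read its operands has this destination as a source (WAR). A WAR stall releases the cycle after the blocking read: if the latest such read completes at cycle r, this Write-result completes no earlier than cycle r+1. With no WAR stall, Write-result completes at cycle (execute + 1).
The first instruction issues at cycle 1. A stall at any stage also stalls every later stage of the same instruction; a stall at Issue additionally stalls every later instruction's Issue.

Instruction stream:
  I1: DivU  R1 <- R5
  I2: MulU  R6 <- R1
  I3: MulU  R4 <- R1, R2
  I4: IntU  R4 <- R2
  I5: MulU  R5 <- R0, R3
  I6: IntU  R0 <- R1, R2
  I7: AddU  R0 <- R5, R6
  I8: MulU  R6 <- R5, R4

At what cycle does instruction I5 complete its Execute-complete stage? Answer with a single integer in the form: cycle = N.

t=1  I1→DivU
t=2  I1 RO | I2→MulU
t=9  I1 EX
t=10  I1 WR R1
t=11  I2 RO
t=14  I2 EX
t=15  I2 WR R6
t=16  I3→MulU
t=17  I3 RO
t=20  I3 EX
t=21  I3 WR R4
t=22  I4→IntU
t=23  I4 RO | I5→MulU
t=24  I4 EX | I5 RO
t=25  I4 WR R4
t=26  I6→IntU
t=27  I5 EX | I6 RO
t=28  I5 WR R5 | I6 EX
t=29  I6 WR R0
t=30  I7→AddU
t=31  I7 RO | I8→MulU
t=32  I8 RO
t=33  I7 EX
t=34  I7 WR R0
t=35  I8 EX
t=36  I8 WR R6

cycle = 27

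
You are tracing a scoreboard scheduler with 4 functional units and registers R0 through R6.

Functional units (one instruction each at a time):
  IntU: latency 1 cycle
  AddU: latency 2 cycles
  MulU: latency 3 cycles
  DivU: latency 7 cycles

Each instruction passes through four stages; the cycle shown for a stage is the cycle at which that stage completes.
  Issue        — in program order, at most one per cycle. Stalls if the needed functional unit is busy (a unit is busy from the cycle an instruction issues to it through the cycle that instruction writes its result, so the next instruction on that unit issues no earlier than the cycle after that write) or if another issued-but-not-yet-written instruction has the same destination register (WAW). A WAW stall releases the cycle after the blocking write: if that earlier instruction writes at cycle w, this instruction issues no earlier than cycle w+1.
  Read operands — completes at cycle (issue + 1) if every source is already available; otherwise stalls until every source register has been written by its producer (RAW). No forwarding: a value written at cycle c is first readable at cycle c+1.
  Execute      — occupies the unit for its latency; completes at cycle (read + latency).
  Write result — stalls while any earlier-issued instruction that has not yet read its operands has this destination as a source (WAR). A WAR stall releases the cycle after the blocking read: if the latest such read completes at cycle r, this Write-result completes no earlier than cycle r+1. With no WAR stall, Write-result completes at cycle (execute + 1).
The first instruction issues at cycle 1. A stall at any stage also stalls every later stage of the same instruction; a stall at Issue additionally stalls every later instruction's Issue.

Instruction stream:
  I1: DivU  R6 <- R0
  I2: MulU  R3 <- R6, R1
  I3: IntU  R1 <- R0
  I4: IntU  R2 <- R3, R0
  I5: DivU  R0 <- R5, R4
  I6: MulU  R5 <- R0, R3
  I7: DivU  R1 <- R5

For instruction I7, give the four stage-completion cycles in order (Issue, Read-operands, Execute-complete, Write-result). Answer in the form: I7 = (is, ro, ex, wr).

cycle 1: I1 issues→DivU
cycle 2: I1 reads · I2 issues→MulU
cycle 3: I3 issues→IntU
cycle 4: I3 reads
cycle 5: I3 exec-done
cycle 9: I1 exec-done
cycle 10: I1 writes R6
cycle 11: I2 reads
cycle 12: I3 writes R1
cycle 13: I4 issues→IntU
cycle 14: I2 exec-done · I5 issues→DivU
cycle 15: I2 writes R3 · I5 reads
cycle 16: I4 reads · I6 issues→MulU
cycle 17: I4 exec-done
cycle 18: I4 writes R2
cycle 22: I5 exec-done
cycle 23: I5 writes R0
cycle 24: I6 reads · I7 issues→DivU
cycle 27: I6 exec-done
cycle 28: I6 writes R5
cycle 29: I7 reads
cycle 36: I7 exec-done
cycle 37: I7 writes R1

I7 = (24, 29, 36, 37)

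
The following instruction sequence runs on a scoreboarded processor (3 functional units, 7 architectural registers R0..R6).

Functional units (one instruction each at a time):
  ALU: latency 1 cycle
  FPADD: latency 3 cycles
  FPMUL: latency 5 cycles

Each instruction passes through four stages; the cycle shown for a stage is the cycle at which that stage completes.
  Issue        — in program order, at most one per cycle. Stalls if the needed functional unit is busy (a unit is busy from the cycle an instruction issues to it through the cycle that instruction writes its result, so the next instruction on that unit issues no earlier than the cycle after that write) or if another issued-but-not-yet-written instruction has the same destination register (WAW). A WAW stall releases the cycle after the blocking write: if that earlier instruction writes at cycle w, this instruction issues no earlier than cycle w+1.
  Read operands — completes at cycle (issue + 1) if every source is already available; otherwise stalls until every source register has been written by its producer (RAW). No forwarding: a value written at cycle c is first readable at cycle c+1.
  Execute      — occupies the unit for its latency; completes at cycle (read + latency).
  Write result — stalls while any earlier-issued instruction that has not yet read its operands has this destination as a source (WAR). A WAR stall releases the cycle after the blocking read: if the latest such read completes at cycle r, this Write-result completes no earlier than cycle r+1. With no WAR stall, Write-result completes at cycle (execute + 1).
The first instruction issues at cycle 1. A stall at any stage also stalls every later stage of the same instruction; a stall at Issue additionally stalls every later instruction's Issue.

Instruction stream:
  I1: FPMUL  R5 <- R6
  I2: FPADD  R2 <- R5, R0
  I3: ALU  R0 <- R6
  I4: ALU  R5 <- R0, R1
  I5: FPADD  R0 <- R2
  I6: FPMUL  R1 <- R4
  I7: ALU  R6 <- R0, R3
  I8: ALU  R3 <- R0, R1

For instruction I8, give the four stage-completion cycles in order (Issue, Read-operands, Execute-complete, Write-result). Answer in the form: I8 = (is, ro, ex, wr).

[I1] 1/2/7/8
[I2] 2/9/12/13  (RAW R5: wait I1 write@8)
[I3] 3/4/5/10  (WAR R0: wait I2 read@9)
[I4] 11/12/13/14  (struct: ALU busy until I3 writes@10)
[I5] 14/15/18/19  (struct: FPADD busy until I2 writes@13)
[I6] 15/16/21/22
[I7] 16/20/21/22  (RAW R0: wait I5 write@19)
[I8] 23/24/25/26  (struct: ALU busy until I7 writes@22)

I8 = (23, 24, 25, 26)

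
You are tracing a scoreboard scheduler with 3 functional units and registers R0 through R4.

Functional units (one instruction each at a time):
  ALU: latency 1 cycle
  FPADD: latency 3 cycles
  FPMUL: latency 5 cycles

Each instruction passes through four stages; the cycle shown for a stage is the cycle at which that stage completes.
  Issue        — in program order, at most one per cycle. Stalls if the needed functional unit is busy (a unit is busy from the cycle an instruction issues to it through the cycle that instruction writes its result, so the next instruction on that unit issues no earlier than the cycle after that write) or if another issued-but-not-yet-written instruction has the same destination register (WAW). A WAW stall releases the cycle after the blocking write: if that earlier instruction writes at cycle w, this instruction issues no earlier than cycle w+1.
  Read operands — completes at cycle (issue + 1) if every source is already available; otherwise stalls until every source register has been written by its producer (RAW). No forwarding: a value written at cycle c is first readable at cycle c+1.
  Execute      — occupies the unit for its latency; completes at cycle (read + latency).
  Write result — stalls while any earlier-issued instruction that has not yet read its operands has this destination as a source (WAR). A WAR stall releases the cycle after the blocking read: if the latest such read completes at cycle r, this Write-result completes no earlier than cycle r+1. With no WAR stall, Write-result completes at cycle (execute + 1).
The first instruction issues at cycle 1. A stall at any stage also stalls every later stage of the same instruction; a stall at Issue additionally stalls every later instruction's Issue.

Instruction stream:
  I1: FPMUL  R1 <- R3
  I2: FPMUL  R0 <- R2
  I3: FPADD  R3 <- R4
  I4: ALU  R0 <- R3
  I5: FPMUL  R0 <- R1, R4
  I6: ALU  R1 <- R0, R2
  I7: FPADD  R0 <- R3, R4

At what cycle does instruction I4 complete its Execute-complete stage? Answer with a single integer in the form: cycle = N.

cycle = 19

  I1 | 1 | 2 | 7 | 8
  I2 | 9 | 10 | 15 | 16   struct: FPMUL busy until I1 writes@8
  I3 | 10 | 11 | 14 | 15
  I4 | 17 | 18 | 19 | 20   WAW R0: wait I2 write@16
  I5 | 21 | 22 | 27 | 28   WAW R0: wait I4 write@20
  I6 | 22 | 29 | 30 | 31   RAW R0: wait I5 write@28
  I7 | 29 | 30 | 33 | 34   WAW R0: wait I5 write@28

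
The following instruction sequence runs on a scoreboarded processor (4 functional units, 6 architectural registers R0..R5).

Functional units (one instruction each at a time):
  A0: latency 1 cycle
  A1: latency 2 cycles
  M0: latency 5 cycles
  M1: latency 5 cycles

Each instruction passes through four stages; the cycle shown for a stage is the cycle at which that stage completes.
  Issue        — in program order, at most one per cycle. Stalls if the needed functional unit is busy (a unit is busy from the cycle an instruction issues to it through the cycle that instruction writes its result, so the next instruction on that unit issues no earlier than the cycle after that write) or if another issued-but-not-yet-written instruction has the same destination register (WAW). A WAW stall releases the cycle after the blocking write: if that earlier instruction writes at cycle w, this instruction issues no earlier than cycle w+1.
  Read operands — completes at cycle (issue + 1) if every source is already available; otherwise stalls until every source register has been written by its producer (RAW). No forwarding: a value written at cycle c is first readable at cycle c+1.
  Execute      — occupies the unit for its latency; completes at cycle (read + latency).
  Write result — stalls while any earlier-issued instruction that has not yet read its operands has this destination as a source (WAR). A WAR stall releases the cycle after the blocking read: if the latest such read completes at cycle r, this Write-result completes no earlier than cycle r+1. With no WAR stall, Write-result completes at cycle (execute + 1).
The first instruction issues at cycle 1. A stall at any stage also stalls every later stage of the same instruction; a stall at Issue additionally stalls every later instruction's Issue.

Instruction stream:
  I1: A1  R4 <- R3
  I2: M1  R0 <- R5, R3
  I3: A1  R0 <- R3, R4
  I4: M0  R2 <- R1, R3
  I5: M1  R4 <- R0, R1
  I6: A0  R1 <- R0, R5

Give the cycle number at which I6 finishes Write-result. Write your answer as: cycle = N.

cycle = 17

1) issue 1, read 2, done 4, write 5
2) issue 2, read 3, done 8, write 9
3) issue 10, read 11, done 13, write 14  <WAW R0: wait I2 write@9>
4) issue 11, read 12, done 17, write 18
5) issue 12, read 15, done 20, write 21  <RAW R0: wait I3 write@14>
6) issue 13, read 15, done 16, write 17  <RAW R0: wait I3 write@14>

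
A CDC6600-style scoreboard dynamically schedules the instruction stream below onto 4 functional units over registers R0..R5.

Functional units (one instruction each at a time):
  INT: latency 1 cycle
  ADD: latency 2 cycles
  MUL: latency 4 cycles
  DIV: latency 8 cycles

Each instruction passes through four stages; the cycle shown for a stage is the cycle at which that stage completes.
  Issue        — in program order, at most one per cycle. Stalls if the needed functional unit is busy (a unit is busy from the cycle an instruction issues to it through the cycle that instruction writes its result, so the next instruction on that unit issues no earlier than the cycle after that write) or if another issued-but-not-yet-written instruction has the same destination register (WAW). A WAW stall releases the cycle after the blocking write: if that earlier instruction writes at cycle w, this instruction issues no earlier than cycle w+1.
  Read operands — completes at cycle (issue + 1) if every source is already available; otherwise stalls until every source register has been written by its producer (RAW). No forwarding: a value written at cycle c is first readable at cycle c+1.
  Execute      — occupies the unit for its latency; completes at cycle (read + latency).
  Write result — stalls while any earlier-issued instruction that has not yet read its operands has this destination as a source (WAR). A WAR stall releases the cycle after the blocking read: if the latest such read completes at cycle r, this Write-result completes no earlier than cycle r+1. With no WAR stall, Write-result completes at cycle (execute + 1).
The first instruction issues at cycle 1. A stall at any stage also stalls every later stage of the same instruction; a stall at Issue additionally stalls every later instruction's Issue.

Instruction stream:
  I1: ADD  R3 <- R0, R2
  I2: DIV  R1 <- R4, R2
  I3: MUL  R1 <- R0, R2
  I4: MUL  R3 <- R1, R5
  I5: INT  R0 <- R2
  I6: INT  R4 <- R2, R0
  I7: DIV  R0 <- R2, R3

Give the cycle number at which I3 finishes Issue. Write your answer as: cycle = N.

cycle 1: I1→ADD
cycle 2: I1 RO | I2→DIV
cycle 3: I2 RO
cycle 4: I1 EX
cycle 5: I1 WR R3
cycle 11: I2 EX
cycle 12: I2 WR R1
cycle 13: I3→MUL
cycle 14: I3 RO
cycle 18: I3 EX
cycle 19: I3 WR R1
cycle 20: I4→MUL
cycle 21: I4 RO | I5→INT
cycle 22: I5 RO
cycle 23: I5 EX
cycle 24: I5 WR R0
cycle 25: I4 EX | I6→INT
cycle 26: I4 WR R3 | I6 RO | I7→DIV
cycle 27: I6 EX | I7 RO
cycle 28: I6 WR R4
cycle 35: I7 EX
cycle 36: I7 WR R0

cycle = 13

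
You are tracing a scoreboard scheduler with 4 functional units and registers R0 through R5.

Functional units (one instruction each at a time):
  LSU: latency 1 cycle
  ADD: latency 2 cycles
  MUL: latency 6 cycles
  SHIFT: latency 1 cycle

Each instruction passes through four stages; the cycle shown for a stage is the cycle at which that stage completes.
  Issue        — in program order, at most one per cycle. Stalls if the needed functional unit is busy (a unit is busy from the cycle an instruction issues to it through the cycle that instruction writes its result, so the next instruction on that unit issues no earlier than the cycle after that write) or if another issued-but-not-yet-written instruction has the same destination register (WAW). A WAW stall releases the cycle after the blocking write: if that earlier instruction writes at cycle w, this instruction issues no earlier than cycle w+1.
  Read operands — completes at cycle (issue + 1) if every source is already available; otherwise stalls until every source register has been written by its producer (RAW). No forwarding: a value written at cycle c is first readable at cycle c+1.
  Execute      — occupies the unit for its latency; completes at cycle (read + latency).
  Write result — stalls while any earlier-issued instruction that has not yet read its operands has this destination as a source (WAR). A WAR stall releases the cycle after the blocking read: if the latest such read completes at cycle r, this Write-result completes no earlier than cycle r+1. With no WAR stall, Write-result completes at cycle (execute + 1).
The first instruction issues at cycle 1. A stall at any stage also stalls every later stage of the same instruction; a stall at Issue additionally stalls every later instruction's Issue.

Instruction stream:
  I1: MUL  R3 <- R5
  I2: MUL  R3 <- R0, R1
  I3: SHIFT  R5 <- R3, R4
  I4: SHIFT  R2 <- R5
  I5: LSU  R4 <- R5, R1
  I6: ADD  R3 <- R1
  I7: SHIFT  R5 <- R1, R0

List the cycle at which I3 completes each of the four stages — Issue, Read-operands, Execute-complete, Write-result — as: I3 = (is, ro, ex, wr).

I3 = (11, 19, 20, 21)

c1: issue I1 (MUL)
c2: I1 read-ops
c8: I1 finished on MUL
c9: I1→R3
c10: issue I2 (MUL)
c11: I2 read-ops, issue I3 (SHIFT)
c17: I2 finished on MUL
c18: I2→R3
c19: I3 read-ops
c20: I3 finished on SHIFT
c21: I3→R5
c22: issue I4 (SHIFT)
c23: I4 read-ops, issue I5 (LSU)
c24: I4 finished on SHIFT, I5 read-ops, issue I6 (ADD)
c25: I4→R2, I5 finished on LSU, I6 read-ops
c26: I5→R4, issue I7 (SHIFT)
c27: I6 finished on ADD, I7 read-ops
c28: I6→R3, I7 finished on SHIFT
c29: I7→R5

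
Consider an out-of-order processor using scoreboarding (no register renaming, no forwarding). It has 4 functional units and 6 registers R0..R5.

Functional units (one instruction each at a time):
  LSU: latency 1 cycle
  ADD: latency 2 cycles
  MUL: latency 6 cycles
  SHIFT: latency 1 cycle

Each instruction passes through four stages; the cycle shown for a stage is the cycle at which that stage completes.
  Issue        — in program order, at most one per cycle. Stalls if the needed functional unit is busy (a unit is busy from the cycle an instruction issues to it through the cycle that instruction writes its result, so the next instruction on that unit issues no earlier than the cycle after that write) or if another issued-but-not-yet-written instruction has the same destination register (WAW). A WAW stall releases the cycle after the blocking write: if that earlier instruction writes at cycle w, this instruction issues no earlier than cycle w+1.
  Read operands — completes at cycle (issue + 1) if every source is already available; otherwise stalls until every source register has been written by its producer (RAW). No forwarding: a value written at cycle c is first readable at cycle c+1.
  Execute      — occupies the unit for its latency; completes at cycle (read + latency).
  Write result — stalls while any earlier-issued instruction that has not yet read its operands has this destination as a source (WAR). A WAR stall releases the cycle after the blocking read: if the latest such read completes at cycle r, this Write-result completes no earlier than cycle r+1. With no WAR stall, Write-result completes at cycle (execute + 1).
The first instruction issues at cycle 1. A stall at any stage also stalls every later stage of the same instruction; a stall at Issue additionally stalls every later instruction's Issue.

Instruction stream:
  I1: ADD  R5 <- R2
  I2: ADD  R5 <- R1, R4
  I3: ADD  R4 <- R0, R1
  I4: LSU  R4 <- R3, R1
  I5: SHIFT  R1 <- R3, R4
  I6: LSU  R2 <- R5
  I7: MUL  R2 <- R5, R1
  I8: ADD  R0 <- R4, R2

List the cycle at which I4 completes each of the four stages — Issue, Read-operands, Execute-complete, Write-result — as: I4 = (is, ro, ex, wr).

I4 = (16, 17, 18, 19)

I1 -> (1, 2, 4, 5)
I2 -> (6, 7, 9, 10)  // struct: ADD busy until I1 writes@5
I3 -> (11, 12, 14, 15)  // struct: ADD busy until I2 writes@10
I4 -> (16, 17, 18, 19)  // WAW R4: wait I3 write@15
I5 -> (17, 20, 21, 22)  // RAW R4: wait I4 write@19
I6 -> (20, 21, 22, 23)  // struct: LSU busy until I4 writes@19
I7 -> (24, 25, 31, 32)  // WAW R2: wait I6 write@23
I8 -> (25, 33, 35, 36)  // RAW R2: wait I7 write@32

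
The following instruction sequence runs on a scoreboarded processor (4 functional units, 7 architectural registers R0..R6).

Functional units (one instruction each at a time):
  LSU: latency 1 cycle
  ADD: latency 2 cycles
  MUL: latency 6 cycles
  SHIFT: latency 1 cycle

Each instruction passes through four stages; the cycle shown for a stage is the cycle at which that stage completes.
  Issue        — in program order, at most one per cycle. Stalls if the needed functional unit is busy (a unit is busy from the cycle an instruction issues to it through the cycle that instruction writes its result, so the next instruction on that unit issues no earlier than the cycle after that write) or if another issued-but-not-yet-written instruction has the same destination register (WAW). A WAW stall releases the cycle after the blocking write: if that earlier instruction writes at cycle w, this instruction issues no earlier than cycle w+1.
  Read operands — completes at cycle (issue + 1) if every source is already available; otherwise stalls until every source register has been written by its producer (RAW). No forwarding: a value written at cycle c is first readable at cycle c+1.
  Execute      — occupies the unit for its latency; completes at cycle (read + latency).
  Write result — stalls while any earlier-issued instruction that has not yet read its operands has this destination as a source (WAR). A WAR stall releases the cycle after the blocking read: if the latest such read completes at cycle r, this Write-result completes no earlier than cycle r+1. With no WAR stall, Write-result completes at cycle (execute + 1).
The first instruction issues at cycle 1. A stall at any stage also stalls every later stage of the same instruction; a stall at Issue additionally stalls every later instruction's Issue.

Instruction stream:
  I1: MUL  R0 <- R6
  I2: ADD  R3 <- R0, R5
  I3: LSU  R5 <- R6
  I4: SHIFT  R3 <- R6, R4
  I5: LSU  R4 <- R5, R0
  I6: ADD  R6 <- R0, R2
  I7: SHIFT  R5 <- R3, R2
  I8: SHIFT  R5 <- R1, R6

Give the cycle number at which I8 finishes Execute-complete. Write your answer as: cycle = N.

t=1  I1→MUL
t=2  I1 RO; I2→ADD
t=3  I3→LSU
t=4  I3 RO
t=5  I3 EX
t=8  I1 EX
t=9  I1 WR R0
t=10  I2 RO
t=11  I3 WR R5
t=12  I2 EX
t=13  I2 WR R3
t=14  I4→SHIFT
t=15  I4 RO; I5→LSU
t=16  I4 EX; I5 RO; I6→ADD
t=17  I4 WR R3; I5 EX; I6 RO
t=18  I5 WR R4; I7→SHIFT
t=19  I6 EX; I7 RO
t=20  I6 WR R6; I7 EX
t=21  I7 WR R5
t=22  I8→SHIFT
t=23  I8 RO
t=24  I8 EX
t=25  I8 WR R5

cycle = 24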